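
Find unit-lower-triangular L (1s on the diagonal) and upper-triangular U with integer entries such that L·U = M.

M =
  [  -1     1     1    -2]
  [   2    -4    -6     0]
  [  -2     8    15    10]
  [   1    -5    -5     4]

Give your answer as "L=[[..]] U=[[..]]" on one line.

  row1 -= -2·row0 → [0,-2,-4,-4]
  row2 -= 2·row0 → [0,6,13,14]
  row3 -= -1·row0 → [0,-4,-4,2]
  row2 -= -3·row1 → [0,0,1,2]
  row3 -= 2·row1 → [0,0,4,10]
  row3 -= 4·row2 → [0,0,0,2]

L=[[1,0,0,0],[-2,1,0,0],[2,-3,1,0],[-1,2,4,1]] U=[[-1,1,1,-2],[0,-2,-4,-4],[0,0,1,2],[0,0,0,2]]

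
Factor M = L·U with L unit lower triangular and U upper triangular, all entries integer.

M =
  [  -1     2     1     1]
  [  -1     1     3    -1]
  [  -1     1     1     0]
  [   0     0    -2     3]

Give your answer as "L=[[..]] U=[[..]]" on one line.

L=[[1,0,0,0],[1,1,0,0],[1,1,1,0],[0,0,1,1]] U=[[-1,2,1,1],[0,-1,2,-2],[0,0,-2,1],[0,0,0,2]]

  r1 -= 1·r0 → [0,-1,2,-2]
  r2 -= 1·r0 → [0,-1,0,-1]
  r3 -= 0·r0 → [0,0,-2,3]
  r2 -= 1·r1 → [0,0,-2,1]
  r3 -= 0·r1 → [0,0,-2,3]
  r3 -= 1·r2 → [0,0,0,2]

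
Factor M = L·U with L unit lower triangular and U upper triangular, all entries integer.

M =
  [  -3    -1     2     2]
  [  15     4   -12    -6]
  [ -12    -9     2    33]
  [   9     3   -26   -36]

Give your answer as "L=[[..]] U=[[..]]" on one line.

L=[[1,0,0,0],[-5,1,0,0],[4,5,1,0],[-3,0,-5,1]] U=[[-3,-1,2,2],[0,-1,-2,4],[0,0,4,5],[0,0,0,-5]]

  R1 -= -5·R0 → [0,-1,-2,4]
  R2 -= 4·R0 → [0,-5,-6,25]
  R3 -= -3·R0 → [0,0,-20,-30]
  R2 -= 5·R1 → [0,0,4,5]
  R3 -= 0·R1 → [0,0,-20,-30]
  R3 -= -5·R2 → [0,0,0,-5]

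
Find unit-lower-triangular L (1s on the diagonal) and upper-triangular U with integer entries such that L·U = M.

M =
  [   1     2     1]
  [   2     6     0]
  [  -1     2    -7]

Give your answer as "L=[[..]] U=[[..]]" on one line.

L=[[1,0,0],[2,1,0],[-1,2,1]] U=[[1,2,1],[0,2,-2],[0,0,-2]]

  row1 -= 2·row0 → [0,2,-2]
  row2 -= -1·row0 → [0,4,-6]
  row2 -= 2·row1 → [0,0,-2]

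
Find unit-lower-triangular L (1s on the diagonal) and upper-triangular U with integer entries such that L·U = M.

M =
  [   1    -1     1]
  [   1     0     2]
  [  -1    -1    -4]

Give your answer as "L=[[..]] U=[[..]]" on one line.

  R1 -= 1·R0 → [0,1,1]
  R2 -= -1·R0 → [0,-2,-3]
  R2 -= -2·R1 → [0,0,-1]

L=[[1,0,0],[1,1,0],[-1,-2,1]] U=[[1,-1,1],[0,1,1],[0,0,-1]]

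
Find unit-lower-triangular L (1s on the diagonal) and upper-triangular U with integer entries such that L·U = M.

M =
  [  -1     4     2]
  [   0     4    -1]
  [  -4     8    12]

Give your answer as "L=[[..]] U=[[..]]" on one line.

L=[[1,0,0],[0,1,0],[4,-2,1]] U=[[-1,4,2],[0,4,-1],[0,0,2]]

  R1 -= 0·R0 → [0,4,-1]
  R2 -= 4·R0 → [0,-8,4]
  R2 -= -2·R1 → [0,0,2]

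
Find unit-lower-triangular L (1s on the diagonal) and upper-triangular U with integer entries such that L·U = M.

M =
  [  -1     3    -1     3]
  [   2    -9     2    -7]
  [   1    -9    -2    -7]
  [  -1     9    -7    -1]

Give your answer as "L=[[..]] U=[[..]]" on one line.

L=[[1,0,0,0],[-2,1,0,0],[-1,2,1,0],[1,-2,2,1]] U=[[-1,3,-1,3],[0,-3,0,-1],[0,0,-3,-2],[0,0,0,-2]]

  row1 -= -2·row0 → [0,-3,0,-1]
  row2 -= -1·row0 → [0,-6,-3,-4]
  row3 -= 1·row0 → [0,6,-6,-4]
  row2 -= 2·row1 → [0,0,-3,-2]
  row3 -= -2·row1 → [0,0,-6,-6]
  row3 -= 2·row2 → [0,0,0,-2]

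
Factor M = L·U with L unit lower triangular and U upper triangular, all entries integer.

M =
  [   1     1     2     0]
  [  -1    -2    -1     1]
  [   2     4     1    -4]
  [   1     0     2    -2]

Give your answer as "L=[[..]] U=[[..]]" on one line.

  R1 -= -1·R0 → [0,-1,1,1]
  R2 -= 2·R0 → [0,2,-3,-4]
  R3 -= 1·R0 → [0,-1,0,-2]
  R2 -= -2·R1 → [0,0,-1,-2]
  R3 -= 1·R1 → [0,0,-1,-3]
  R3 -= 1·R2 → [0,0,0,-1]

L=[[1,0,0,0],[-1,1,0,0],[2,-2,1,0],[1,1,1,1]] U=[[1,1,2,0],[0,-1,1,1],[0,0,-1,-2],[0,0,0,-1]]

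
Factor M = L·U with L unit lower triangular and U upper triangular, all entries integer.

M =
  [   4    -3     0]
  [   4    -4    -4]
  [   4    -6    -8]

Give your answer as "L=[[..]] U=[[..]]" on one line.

  r1 -= 1·r0 → [0,-1,-4]
  r2 -= 1·r0 → [0,-3,-8]
  r2 -= 3·r1 → [0,0,4]

L=[[1,0,0],[1,1,0],[1,3,1]] U=[[4,-3,0],[0,-1,-4],[0,0,4]]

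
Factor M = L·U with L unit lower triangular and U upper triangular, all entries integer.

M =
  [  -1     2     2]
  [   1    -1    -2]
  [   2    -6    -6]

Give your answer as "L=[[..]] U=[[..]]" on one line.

  r1 -= -1·r0 → [0,1,0]
  r2 -= -2·r0 → [0,-2,-2]
  r2 -= -2·r1 → [0,0,-2]

L=[[1,0,0],[-1,1,0],[-2,-2,1]] U=[[-1,2,2],[0,1,0],[0,0,-2]]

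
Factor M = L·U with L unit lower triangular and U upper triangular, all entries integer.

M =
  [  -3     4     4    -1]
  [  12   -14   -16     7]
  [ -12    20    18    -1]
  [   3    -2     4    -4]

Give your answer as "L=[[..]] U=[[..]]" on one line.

  row1 -= -4·row0 → [0,2,0,3]
  row2 -= 4·row0 → [0,4,2,3]
  row3 -= -1·row0 → [0,2,8,-5]
  row2 -= 2·row1 → [0,0,2,-3]
  row3 -= 1·row1 → [0,0,8,-8]
  row3 -= 4·row2 → [0,0,0,4]

L=[[1,0,0,0],[-4,1,0,0],[4,2,1,0],[-1,1,4,1]] U=[[-3,4,4,-1],[0,2,0,3],[0,0,2,-3],[0,0,0,4]]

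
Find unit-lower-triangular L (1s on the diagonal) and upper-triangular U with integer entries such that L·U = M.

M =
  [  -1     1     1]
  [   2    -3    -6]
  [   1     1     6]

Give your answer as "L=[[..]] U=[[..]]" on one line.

L=[[1,0,0],[-2,1,0],[-1,-2,1]] U=[[-1,1,1],[0,-1,-4],[0,0,-1]]

  row1 -= -2·row0 → [0,-1,-4]
  row2 -= -1·row0 → [0,2,7]
  row2 -= -2·row1 → [0,0,-1]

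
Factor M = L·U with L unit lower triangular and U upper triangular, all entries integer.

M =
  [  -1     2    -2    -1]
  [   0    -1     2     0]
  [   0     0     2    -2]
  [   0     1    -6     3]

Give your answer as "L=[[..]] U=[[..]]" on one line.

L=[[1,0,0,0],[0,1,0,0],[0,0,1,0],[0,-1,-2,1]] U=[[-1,2,-2,-1],[0,-1,2,0],[0,0,2,-2],[0,0,0,-1]]

  row1 -= 0·row0 → [0,-1,2,0]
  row2 -= 0·row0 → [0,0,2,-2]
  row3 -= 0·row0 → [0,1,-6,3]
  row2 -= 0·row1 → [0,0,2,-2]
  row3 -= -1·row1 → [0,0,-4,3]
  row3 -= -2·row2 → [0,0,0,-1]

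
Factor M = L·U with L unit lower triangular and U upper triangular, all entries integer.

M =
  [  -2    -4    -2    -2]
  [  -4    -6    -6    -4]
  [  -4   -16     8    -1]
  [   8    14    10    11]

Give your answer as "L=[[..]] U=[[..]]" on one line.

  R1 -= 2·R0 → [0,2,-2,0]
  R2 -= 2·R0 → [0,-8,12,3]
  R3 -= -4·R0 → [0,-2,2,3]
  R2 -= -4·R1 → [0,0,4,3]
  R3 -= -1·R1 → [0,0,0,3]
  R3 -= 0·R2 → [0,0,0,3]

L=[[1,0,0,0],[2,1,0,0],[2,-4,1,0],[-4,-1,0,1]] U=[[-2,-4,-2,-2],[0,2,-2,0],[0,0,4,3],[0,0,0,3]]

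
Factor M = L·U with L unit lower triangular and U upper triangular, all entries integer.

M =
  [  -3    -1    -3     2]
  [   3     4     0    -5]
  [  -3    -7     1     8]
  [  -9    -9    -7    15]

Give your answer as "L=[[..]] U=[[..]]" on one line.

L=[[1,0,0,0],[-1,1,0,0],[1,-2,1,0],[3,-2,2,1]] U=[[-3,-1,-3,2],[0,3,-3,-3],[0,0,-2,0],[0,0,0,3]]

  r1 -= -1·r0 → [0,3,-3,-3]
  r2 -= 1·r0 → [0,-6,4,6]
  r3 -= 3·r0 → [0,-6,2,9]
  r2 -= -2·r1 → [0,0,-2,0]
  r3 -= -2·r1 → [0,0,-4,3]
  r3 -= 2·r2 → [0,0,0,3]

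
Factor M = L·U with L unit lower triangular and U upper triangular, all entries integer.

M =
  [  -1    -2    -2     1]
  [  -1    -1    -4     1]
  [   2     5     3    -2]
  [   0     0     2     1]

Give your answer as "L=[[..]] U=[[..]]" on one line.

  R1 -= 1·R0 → [0,1,-2,0]
  R2 -= -2·R0 → [0,1,-1,0]
  R3 -= 0·R0 → [0,0,2,1]
  R2 -= 1·R1 → [0,0,1,0]
  R3 -= 0·R1 → [0,0,2,1]
  R3 -= 2·R2 → [0,0,0,1]

L=[[1,0,0,0],[1,1,0,0],[-2,1,1,0],[0,0,2,1]] U=[[-1,-2,-2,1],[0,1,-2,0],[0,0,1,0],[0,0,0,1]]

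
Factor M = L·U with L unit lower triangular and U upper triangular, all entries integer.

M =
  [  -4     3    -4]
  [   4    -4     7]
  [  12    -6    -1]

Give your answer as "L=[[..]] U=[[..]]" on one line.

L=[[1,0,0],[-1,1,0],[-3,-3,1]] U=[[-4,3,-4],[0,-1,3],[0,0,-4]]

  R1 -= -1·R0 → [0,-1,3]
  R2 -= -3·R0 → [0,3,-13]
  R2 -= -3·R1 → [0,0,-4]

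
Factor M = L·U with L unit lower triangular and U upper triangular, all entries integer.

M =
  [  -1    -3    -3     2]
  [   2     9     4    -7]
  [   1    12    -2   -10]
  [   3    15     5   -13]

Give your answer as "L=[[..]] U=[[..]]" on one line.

  row1 -= -2·row0 → [0,3,-2,-3]
  row2 -= -1·row0 → [0,9,-5,-8]
  row3 -= -3·row0 → [0,6,-4,-7]
  row2 -= 3·row1 → [0,0,1,1]
  row3 -= 2·row1 → [0,0,0,-1]
  row3 -= 0·row2 → [0,0,0,-1]

L=[[1,0,0,0],[-2,1,0,0],[-1,3,1,0],[-3,2,0,1]] U=[[-1,-3,-3,2],[0,3,-2,-3],[0,0,1,1],[0,0,0,-1]]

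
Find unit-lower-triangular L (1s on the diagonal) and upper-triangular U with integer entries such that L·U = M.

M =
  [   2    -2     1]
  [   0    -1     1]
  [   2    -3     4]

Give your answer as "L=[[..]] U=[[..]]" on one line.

L=[[1,0,0],[0,1,0],[1,1,1]] U=[[2,-2,1],[0,-1,1],[0,0,2]]

  row1 -= 0·row0 → [0,-1,1]
  row2 -= 1·row0 → [0,-1,3]
  row2 -= 1·row1 → [0,0,2]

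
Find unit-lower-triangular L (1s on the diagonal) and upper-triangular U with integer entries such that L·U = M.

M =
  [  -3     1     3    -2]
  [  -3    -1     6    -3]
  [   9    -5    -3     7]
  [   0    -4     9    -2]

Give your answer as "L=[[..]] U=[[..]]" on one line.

L=[[1,0,0,0],[1,1,0,0],[-3,1,1,0],[0,2,1,1]] U=[[-3,1,3,-2],[0,-2,3,-1],[0,0,3,2],[0,0,0,-2]]

  row1 -= 1·row0 → [0,-2,3,-1]
  row2 -= -3·row0 → [0,-2,6,1]
  row3 -= 0·row0 → [0,-4,9,-2]
  row2 -= 1·row1 → [0,0,3,2]
  row3 -= 2·row1 → [0,0,3,0]
  row3 -= 1·row2 → [0,0,0,-2]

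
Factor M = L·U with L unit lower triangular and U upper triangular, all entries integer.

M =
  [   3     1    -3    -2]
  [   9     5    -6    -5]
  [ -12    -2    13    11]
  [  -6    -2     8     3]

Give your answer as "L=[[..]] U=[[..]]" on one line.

  row1 -= 3·row0 → [0,2,3,1]
  row2 -= -4·row0 → [0,2,1,3]
  row3 -= -2·row0 → [0,0,2,-1]
  row2 -= 1·row1 → [0,0,-2,2]
  row3 -= 0·row1 → [0,0,2,-1]
  row3 -= -1·row2 → [0,0,0,1]

L=[[1,0,0,0],[3,1,0,0],[-4,1,1,0],[-2,0,-1,1]] U=[[3,1,-3,-2],[0,2,3,1],[0,0,-2,2],[0,0,0,1]]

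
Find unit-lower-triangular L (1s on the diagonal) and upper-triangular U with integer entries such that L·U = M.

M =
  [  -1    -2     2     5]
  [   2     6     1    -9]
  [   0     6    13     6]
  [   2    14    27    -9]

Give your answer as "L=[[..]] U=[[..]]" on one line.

  r1 -= -2·r0 → [0,2,5,1]
  r2 -= 0·r0 → [0,6,13,6]
  r3 -= -2·r0 → [0,10,31,1]
  r2 -= 3·r1 → [0,0,-2,3]
  r3 -= 5·r1 → [0,0,6,-4]
  r3 -= -3·r2 → [0,0,0,5]

L=[[1,0,0,0],[-2,1,0,0],[0,3,1,0],[-2,5,-3,1]] U=[[-1,-2,2,5],[0,2,5,1],[0,0,-2,3],[0,0,0,5]]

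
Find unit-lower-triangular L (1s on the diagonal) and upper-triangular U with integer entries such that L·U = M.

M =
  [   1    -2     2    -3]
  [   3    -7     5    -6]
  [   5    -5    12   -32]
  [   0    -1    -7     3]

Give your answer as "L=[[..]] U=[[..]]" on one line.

  R1 -= 3·R0 → [0,-1,-1,3]
  R2 -= 5·R0 → [0,5,2,-17]
  R3 -= 0·R0 → [0,-1,-7,3]
  R2 -= -5·R1 → [0,0,-3,-2]
  R3 -= 1·R1 → [0,0,-6,0]
  R3 -= 2·R2 → [0,0,0,4]

L=[[1,0,0,0],[3,1,0,0],[5,-5,1,0],[0,1,2,1]] U=[[1,-2,2,-3],[0,-1,-1,3],[0,0,-3,-2],[0,0,0,4]]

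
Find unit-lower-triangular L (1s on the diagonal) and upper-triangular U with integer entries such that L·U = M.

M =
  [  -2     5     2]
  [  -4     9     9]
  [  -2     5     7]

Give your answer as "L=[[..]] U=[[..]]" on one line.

  r1 -= 2·r0 → [0,-1,5]
  r2 -= 1·r0 → [0,0,5]
  r2 -= 0·r1 → [0,0,5]

L=[[1,0,0],[2,1,0],[1,0,1]] U=[[-2,5,2],[0,-1,5],[0,0,5]]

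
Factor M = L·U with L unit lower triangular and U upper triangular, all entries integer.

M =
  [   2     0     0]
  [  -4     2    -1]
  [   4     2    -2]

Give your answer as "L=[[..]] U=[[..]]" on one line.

  r1 -= -2·r0 → [0,2,-1]
  r2 -= 2·r0 → [0,2,-2]
  r2 -= 1·r1 → [0,0,-1]

L=[[1,0,0],[-2,1,0],[2,1,1]] U=[[2,0,0],[0,2,-1],[0,0,-1]]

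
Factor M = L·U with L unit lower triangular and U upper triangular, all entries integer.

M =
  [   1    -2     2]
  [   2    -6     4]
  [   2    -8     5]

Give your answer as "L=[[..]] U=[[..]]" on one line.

L=[[1,0,0],[2,1,0],[2,2,1]] U=[[1,-2,2],[0,-2,0],[0,0,1]]

  R1 -= 2·R0 → [0,-2,0]
  R2 -= 2·R0 → [0,-4,1]
  R2 -= 2·R1 → [0,0,1]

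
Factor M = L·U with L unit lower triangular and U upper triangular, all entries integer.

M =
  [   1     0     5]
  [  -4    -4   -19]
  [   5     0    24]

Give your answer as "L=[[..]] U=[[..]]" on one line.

L=[[1,0,0],[-4,1,0],[5,0,1]] U=[[1,0,5],[0,-4,1],[0,0,-1]]

  row1 -= -4·row0 → [0,-4,1]
  row2 -= 5·row0 → [0,0,-1]
  row2 -= 0·row1 → [0,0,-1]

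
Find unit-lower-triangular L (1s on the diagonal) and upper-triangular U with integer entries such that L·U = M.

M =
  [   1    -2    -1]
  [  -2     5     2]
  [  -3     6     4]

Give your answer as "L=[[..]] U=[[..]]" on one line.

  R1 -= -2·R0 → [0,1,0]
  R2 -= -3·R0 → [0,0,1]
  R2 -= 0·R1 → [0,0,1]

L=[[1,0,0],[-2,1,0],[-3,0,1]] U=[[1,-2,-1],[0,1,0],[0,0,1]]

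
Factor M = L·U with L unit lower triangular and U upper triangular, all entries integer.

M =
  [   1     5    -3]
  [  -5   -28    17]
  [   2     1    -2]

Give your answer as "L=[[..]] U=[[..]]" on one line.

L=[[1,0,0],[-5,1,0],[2,3,1]] U=[[1,5,-3],[0,-3,2],[0,0,-2]]

  R1 -= -5·R0 → [0,-3,2]
  R2 -= 2·R0 → [0,-9,4]
  R2 -= 3·R1 → [0,0,-2]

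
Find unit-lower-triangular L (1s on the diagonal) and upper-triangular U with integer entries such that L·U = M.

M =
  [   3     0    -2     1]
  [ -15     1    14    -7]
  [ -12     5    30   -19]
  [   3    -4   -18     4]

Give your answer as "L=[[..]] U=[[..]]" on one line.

  row1 -= -5·row0 → [0,1,4,-2]
  row2 -= -4·row0 → [0,5,22,-15]
  row3 -= 1·row0 → [0,-4,-16,3]
  row2 -= 5·row1 → [0,0,2,-5]
  row3 -= -4·row1 → [0,0,0,-5]
  row3 -= 0·row2 → [0,0,0,-5]

L=[[1,0,0,0],[-5,1,0,0],[-4,5,1,0],[1,-4,0,1]] U=[[3,0,-2,1],[0,1,4,-2],[0,0,2,-5],[0,0,0,-5]]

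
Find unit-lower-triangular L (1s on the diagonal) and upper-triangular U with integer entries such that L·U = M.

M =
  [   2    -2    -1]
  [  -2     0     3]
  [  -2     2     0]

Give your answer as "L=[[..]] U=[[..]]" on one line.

L=[[1,0,0],[-1,1,0],[-1,0,1]] U=[[2,-2,-1],[0,-2,2],[0,0,-1]]

  R1 -= -1·R0 → [0,-2,2]
  R2 -= -1·R0 → [0,0,-1]
  R2 -= 0·R1 → [0,0,-1]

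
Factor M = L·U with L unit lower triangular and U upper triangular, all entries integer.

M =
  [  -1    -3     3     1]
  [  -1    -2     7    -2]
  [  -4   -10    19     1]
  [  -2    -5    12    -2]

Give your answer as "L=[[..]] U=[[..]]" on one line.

  row1 -= 1·row0 → [0,1,4,-3]
  row2 -= 4·row0 → [0,2,7,-3]
  row3 -= 2·row0 → [0,1,6,-4]
  row2 -= 2·row1 → [0,0,-1,3]
  row3 -= 1·row1 → [0,0,2,-1]
  row3 -= -2·row2 → [0,0,0,5]

L=[[1,0,0,0],[1,1,0,0],[4,2,1,0],[2,1,-2,1]] U=[[-1,-3,3,1],[0,1,4,-3],[0,0,-1,3],[0,0,0,5]]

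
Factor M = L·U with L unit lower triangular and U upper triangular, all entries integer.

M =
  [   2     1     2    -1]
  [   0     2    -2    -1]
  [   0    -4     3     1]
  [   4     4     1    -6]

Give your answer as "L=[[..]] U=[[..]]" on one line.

  R1 -= 0·R0 → [0,2,-2,-1]
  R2 -= 0·R0 → [0,-4,3,1]
  R3 -= 2·R0 → [0,2,-3,-4]
  R2 -= -2·R1 → [0,0,-1,-1]
  R3 -= 1·R1 → [0,0,-1,-3]
  R3 -= 1·R2 → [0,0,0,-2]

L=[[1,0,0,0],[0,1,0,0],[0,-2,1,0],[2,1,1,1]] U=[[2,1,2,-1],[0,2,-2,-1],[0,0,-1,-1],[0,0,0,-2]]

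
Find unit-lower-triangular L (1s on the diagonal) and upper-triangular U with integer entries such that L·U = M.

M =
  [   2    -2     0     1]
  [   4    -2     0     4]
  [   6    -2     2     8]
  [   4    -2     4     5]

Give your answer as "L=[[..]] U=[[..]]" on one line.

  r1 -= 2·r0 → [0,2,0,2]
  r2 -= 3·r0 → [0,4,2,5]
  r3 -= 2·r0 → [0,2,4,3]
  r2 -= 2·r1 → [0,0,2,1]
  r3 -= 1·r1 → [0,0,4,1]
  r3 -= 2·r2 → [0,0,0,-1]

L=[[1,0,0,0],[2,1,0,0],[3,2,1,0],[2,1,2,1]] U=[[2,-2,0,1],[0,2,0,2],[0,0,2,1],[0,0,0,-1]]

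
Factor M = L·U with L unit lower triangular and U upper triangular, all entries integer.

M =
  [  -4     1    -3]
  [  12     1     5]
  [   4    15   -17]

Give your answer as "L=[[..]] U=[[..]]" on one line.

L=[[1,0,0],[-3,1,0],[-1,4,1]] U=[[-4,1,-3],[0,4,-4],[0,0,-4]]

  row1 -= -3·row0 → [0,4,-4]
  row2 -= -1·row0 → [0,16,-20]
  row2 -= 4·row1 → [0,0,-4]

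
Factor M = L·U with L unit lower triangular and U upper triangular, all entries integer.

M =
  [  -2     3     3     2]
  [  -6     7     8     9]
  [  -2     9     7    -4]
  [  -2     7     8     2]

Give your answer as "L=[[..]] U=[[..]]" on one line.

  R1 -= 3·R0 → [0,-2,-1,3]
  R2 -= 1·R0 → [0,6,4,-6]
  R3 -= 1·R0 → [0,4,5,0]
  R2 -= -3·R1 → [0,0,1,3]
  R3 -= -2·R1 → [0,0,3,6]
  R3 -= 3·R2 → [0,0,0,-3]

L=[[1,0,0,0],[3,1,0,0],[1,-3,1,0],[1,-2,3,1]] U=[[-2,3,3,2],[0,-2,-1,3],[0,0,1,3],[0,0,0,-3]]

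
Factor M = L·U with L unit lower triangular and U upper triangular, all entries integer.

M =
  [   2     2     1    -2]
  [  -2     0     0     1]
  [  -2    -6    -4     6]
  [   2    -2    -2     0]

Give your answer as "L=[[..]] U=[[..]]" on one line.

  row1 -= -1·row0 → [0,2,1,-1]
  row2 -= -1·row0 → [0,-4,-3,4]
  row3 -= 1·row0 → [0,-4,-3,2]
  row2 -= -2·row1 → [0,0,-1,2]
  row3 -= -2·row1 → [0,0,-1,0]
  row3 -= 1·row2 → [0,0,0,-2]

L=[[1,0,0,0],[-1,1,0,0],[-1,-2,1,0],[1,-2,1,1]] U=[[2,2,1,-2],[0,2,1,-1],[0,0,-1,2],[0,0,0,-2]]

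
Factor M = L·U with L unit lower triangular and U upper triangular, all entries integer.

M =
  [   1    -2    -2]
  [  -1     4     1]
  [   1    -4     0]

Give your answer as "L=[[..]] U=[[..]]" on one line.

  r1 -= -1·r0 → [0,2,-1]
  r2 -= 1·r0 → [0,-2,2]
  r2 -= -1·r1 → [0,0,1]

L=[[1,0,0],[-1,1,0],[1,-1,1]] U=[[1,-2,-2],[0,2,-1],[0,0,1]]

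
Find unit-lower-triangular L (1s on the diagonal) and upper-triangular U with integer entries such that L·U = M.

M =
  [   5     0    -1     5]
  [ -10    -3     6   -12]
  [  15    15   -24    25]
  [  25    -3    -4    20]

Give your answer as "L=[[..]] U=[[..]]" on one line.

  r1 -= -2·r0 → [0,-3,4,-2]
  r2 -= 3·r0 → [0,15,-21,10]
  r3 -= 5·r0 → [0,-3,1,-5]
  r2 -= -5·r1 → [0,0,-1,0]
  r3 -= 1·r1 → [0,0,-3,-3]
  r3 -= 3·r2 → [0,0,0,-3]

L=[[1,0,0,0],[-2,1,0,0],[3,-5,1,0],[5,1,3,1]] U=[[5,0,-1,5],[0,-3,4,-2],[0,0,-1,0],[0,0,0,-3]]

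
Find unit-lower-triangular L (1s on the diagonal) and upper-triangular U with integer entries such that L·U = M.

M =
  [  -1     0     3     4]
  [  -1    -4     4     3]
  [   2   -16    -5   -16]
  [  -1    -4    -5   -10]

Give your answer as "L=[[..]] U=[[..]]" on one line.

  r1 -= 1·r0 → [0,-4,1,-1]
  r2 -= -2·r0 → [0,-16,1,-8]
  r3 -= 1·r0 → [0,-4,-8,-14]
  r2 -= 4·r1 → [0,0,-3,-4]
  r3 -= 1·r1 → [0,0,-9,-13]
  r3 -= 3·r2 → [0,0,0,-1]

L=[[1,0,0,0],[1,1,0,0],[-2,4,1,0],[1,1,3,1]] U=[[-1,0,3,4],[0,-4,1,-1],[0,0,-3,-4],[0,0,0,-1]]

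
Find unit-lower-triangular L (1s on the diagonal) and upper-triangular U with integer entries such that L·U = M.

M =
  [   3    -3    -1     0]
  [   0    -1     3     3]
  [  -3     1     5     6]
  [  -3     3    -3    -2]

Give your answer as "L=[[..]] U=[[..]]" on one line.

  R1 -= 0·R0 → [0,-1,3,3]
  R2 -= -1·R0 → [0,-2,4,6]
  R3 -= -1·R0 → [0,0,-4,-2]
  R2 -= 2·R1 → [0,0,-2,0]
  R3 -= 0·R1 → [0,0,-4,-2]
  R3 -= 2·R2 → [0,0,0,-2]

L=[[1,0,0,0],[0,1,0,0],[-1,2,1,0],[-1,0,2,1]] U=[[3,-3,-1,0],[0,-1,3,3],[0,0,-2,0],[0,0,0,-2]]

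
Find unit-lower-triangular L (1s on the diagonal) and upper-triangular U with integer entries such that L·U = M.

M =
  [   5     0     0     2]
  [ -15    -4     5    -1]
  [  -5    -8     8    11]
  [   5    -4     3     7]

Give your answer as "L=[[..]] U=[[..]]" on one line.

  r1 -= -3·r0 → [0,-4,5,5]
  r2 -= -1·r0 → [0,-8,8,13]
  r3 -= 1·r0 → [0,-4,3,5]
  r2 -= 2·r1 → [0,0,-2,3]
  r3 -= 1·r1 → [0,0,-2,0]
  r3 -= 1·r2 → [0,0,0,-3]

L=[[1,0,0,0],[-3,1,0,0],[-1,2,1,0],[1,1,1,1]] U=[[5,0,0,2],[0,-4,5,5],[0,0,-2,3],[0,0,0,-3]]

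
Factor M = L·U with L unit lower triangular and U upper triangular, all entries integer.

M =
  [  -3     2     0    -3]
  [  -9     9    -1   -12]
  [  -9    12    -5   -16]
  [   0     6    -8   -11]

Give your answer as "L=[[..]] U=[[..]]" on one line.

L=[[1,0,0,0],[3,1,0,0],[3,2,1,0],[0,2,2,1]] U=[[-3,2,0,-3],[0,3,-1,-3],[0,0,-3,-1],[0,0,0,-3]]

  row1 -= 3·row0 → [0,3,-1,-3]
  row2 -= 3·row0 → [0,6,-5,-7]
  row3 -= 0·row0 → [0,6,-8,-11]
  row2 -= 2·row1 → [0,0,-3,-1]
  row3 -= 2·row1 → [0,0,-6,-5]
  row3 -= 2·row2 → [0,0,0,-3]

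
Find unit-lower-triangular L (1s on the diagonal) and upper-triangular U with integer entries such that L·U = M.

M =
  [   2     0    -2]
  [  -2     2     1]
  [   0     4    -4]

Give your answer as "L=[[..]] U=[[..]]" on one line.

L=[[1,0,0],[-1,1,0],[0,2,1]] U=[[2,0,-2],[0,2,-1],[0,0,-2]]

  r1 -= -1·r0 → [0,2,-1]
  r2 -= 0·r0 → [0,4,-4]
  r2 -= 2·r1 → [0,0,-2]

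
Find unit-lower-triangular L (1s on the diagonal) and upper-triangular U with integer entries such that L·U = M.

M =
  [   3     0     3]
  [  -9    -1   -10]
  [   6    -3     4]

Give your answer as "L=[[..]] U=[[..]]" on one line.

  row1 -= -3·row0 → [0,-1,-1]
  row2 -= 2·row0 → [0,-3,-2]
  row2 -= 3·row1 → [0,0,1]

L=[[1,0,0],[-3,1,0],[2,3,1]] U=[[3,0,3],[0,-1,-1],[0,0,1]]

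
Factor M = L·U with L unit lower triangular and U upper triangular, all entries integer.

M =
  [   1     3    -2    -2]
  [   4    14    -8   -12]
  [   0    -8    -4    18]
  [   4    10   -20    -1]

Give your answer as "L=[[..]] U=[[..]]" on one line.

L=[[1,0,0,0],[4,1,0,0],[0,-4,1,0],[4,-1,3,1]] U=[[1,3,-2,-2],[0,2,0,-4],[0,0,-4,2],[0,0,0,-3]]

  R1 -= 4·R0 → [0,2,0,-4]
  R2 -= 0·R0 → [0,-8,-4,18]
  R3 -= 4·R0 → [0,-2,-12,7]
  R2 -= -4·R1 → [0,0,-4,2]
  R3 -= -1·R1 → [0,0,-12,3]
  R3 -= 3·R2 → [0,0,0,-3]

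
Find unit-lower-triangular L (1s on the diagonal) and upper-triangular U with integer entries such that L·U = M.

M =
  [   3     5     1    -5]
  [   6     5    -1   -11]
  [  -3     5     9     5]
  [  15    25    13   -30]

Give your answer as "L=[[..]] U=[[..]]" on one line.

  r1 -= 2·r0 → [0,-5,-3,-1]
  r2 -= -1·r0 → [0,10,10,0]
  r3 -= 5·r0 → [0,0,8,-5]
  r2 -= -2·r1 → [0,0,4,-2]
  r3 -= 0·r1 → [0,0,8,-5]
  r3 -= 2·r2 → [0,0,0,-1]

L=[[1,0,0,0],[2,1,0,0],[-1,-2,1,0],[5,0,2,1]] U=[[3,5,1,-5],[0,-5,-3,-1],[0,0,4,-2],[0,0,0,-1]]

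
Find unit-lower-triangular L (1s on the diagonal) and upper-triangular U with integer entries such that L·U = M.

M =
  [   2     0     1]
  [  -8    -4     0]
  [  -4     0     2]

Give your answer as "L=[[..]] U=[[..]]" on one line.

L=[[1,0,0],[-4,1,0],[-2,0,1]] U=[[2,0,1],[0,-4,4],[0,0,4]]

  R1 -= -4·R0 → [0,-4,4]
  R2 -= -2·R0 → [0,0,4]
  R2 -= 0·R1 → [0,0,4]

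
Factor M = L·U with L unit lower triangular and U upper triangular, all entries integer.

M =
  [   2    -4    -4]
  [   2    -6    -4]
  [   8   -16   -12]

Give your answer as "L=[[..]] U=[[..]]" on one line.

  row1 -= 1·row0 → [0,-2,0]
  row2 -= 4·row0 → [0,0,4]
  row2 -= 0·row1 → [0,0,4]

L=[[1,0,0],[1,1,0],[4,0,1]] U=[[2,-4,-4],[0,-2,0],[0,0,4]]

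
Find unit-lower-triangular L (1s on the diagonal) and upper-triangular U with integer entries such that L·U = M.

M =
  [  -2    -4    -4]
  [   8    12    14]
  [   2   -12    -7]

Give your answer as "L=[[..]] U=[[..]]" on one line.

L=[[1,0,0],[-4,1,0],[-1,4,1]] U=[[-2,-4,-4],[0,-4,-2],[0,0,-3]]

  row1 -= -4·row0 → [0,-4,-2]
  row2 -= -1·row0 → [0,-16,-11]
  row2 -= 4·row1 → [0,0,-3]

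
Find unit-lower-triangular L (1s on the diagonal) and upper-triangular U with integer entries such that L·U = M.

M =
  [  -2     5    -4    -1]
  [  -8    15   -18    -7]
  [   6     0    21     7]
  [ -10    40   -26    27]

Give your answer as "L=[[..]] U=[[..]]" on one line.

  r1 -= 4·r0 → [0,-5,-2,-3]
  r2 -= -3·r0 → [0,15,9,4]
  r3 -= 5·r0 → [0,15,-6,32]
  r2 -= -3·r1 → [0,0,3,-5]
  r3 -= -3·r1 → [0,0,-12,23]
  r3 -= -4·r2 → [0,0,0,3]

L=[[1,0,0,0],[4,1,0,0],[-3,-3,1,0],[5,-3,-4,1]] U=[[-2,5,-4,-1],[0,-5,-2,-3],[0,0,3,-5],[0,0,0,3]]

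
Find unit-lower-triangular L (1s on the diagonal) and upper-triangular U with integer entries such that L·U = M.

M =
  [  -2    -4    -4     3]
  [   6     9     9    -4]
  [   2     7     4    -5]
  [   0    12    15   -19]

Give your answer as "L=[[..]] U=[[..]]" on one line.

  R1 -= -3·R0 → [0,-3,-3,5]
  R2 -= -1·R0 → [0,3,0,-2]
  R3 -= 0·R0 → [0,12,15,-19]
  R2 -= -1·R1 → [0,0,-3,3]
  R3 -= -4·R1 → [0,0,3,1]
  R3 -= -1·R2 → [0,0,0,4]

L=[[1,0,0,0],[-3,1,0,0],[-1,-1,1,0],[0,-4,-1,1]] U=[[-2,-4,-4,3],[0,-3,-3,5],[0,0,-3,3],[0,0,0,4]]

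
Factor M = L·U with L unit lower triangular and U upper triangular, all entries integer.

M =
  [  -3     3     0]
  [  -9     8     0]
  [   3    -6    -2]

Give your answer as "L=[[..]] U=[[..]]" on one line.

L=[[1,0,0],[3,1,0],[-1,3,1]] U=[[-3,3,0],[0,-1,0],[0,0,-2]]

  row1 -= 3·row0 → [0,-1,0]
  row2 -= -1·row0 → [0,-3,-2]
  row2 -= 3·row1 → [0,0,-2]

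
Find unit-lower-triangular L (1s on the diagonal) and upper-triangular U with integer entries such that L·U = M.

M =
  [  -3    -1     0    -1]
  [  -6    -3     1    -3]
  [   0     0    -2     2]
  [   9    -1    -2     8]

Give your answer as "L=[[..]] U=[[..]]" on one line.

L=[[1,0,0,0],[2,1,0,0],[0,0,1,0],[-3,4,3,1]] U=[[-3,-1,0,-1],[0,-1,1,-1],[0,0,-2,2],[0,0,0,3]]

  R1 -= 2·R0 → [0,-1,1,-1]
  R2 -= 0·R0 → [0,0,-2,2]
  R3 -= -3·R0 → [0,-4,-2,5]
  R2 -= 0·R1 → [0,0,-2,2]
  R3 -= 4·R1 → [0,0,-6,9]
  R3 -= 3·R2 → [0,0,0,3]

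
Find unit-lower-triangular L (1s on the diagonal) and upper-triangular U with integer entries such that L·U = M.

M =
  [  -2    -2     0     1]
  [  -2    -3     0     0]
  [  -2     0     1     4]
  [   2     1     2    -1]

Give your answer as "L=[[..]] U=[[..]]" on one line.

  r1 -= 1·r0 → [0,-1,0,-1]
  r2 -= 1·r0 → [0,2,1,3]
  r3 -= -1·r0 → [0,-1,2,0]
  r2 -= -2·r1 → [0,0,1,1]
  r3 -= 1·r1 → [0,0,2,1]
  r3 -= 2·r2 → [0,0,0,-1]

L=[[1,0,0,0],[1,1,0,0],[1,-2,1,0],[-1,1,2,1]] U=[[-2,-2,0,1],[0,-1,0,-1],[0,0,1,1],[0,0,0,-1]]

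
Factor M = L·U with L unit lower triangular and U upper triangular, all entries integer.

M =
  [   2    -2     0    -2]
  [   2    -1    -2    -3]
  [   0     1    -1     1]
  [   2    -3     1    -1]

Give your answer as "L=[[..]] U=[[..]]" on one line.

  row1 -= 1·row0 → [0,1,-2,-1]
  row2 -= 0·row0 → [0,1,-1,1]
  row3 -= 1·row0 → [0,-1,1,1]
  row2 -= 1·row1 → [0,0,1,2]
  row3 -= -1·row1 → [0,0,-1,0]
  row3 -= -1·row2 → [0,0,0,2]

L=[[1,0,0,0],[1,1,0,0],[0,1,1,0],[1,-1,-1,1]] U=[[2,-2,0,-2],[0,1,-2,-1],[0,0,1,2],[0,0,0,2]]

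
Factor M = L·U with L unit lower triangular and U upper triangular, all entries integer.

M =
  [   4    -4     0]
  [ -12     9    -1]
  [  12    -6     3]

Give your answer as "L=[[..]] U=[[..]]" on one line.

  r1 -= -3·r0 → [0,-3,-1]
  r2 -= 3·r0 → [0,6,3]
  r2 -= -2·r1 → [0,0,1]

L=[[1,0,0],[-3,1,0],[3,-2,1]] U=[[4,-4,0],[0,-3,-1],[0,0,1]]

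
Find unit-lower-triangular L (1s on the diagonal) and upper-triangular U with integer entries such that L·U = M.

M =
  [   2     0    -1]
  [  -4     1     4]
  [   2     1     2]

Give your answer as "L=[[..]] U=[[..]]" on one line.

L=[[1,0,0],[-2,1,0],[1,1,1]] U=[[2,0,-1],[0,1,2],[0,0,1]]

  r1 -= -2·r0 → [0,1,2]
  r2 -= 1·r0 → [0,1,3]
  r2 -= 1·r1 → [0,0,1]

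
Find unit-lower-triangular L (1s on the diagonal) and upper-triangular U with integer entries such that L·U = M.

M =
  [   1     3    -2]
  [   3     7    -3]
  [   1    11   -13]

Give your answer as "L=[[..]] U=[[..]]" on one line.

L=[[1,0,0],[3,1,0],[1,-4,1]] U=[[1,3,-2],[0,-2,3],[0,0,1]]

  row1 -= 3·row0 → [0,-2,3]
  row2 -= 1·row0 → [0,8,-11]
  row2 -= -4·row1 → [0,0,1]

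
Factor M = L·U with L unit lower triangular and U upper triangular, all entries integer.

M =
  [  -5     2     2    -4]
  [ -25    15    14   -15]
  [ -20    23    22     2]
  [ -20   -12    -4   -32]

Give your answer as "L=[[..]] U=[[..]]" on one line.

  row1 -= 5·row0 → [0,5,4,5]
  row2 -= 4·row0 → [0,15,14,18]
  row3 -= 4·row0 → [0,-20,-12,-16]
  row2 -= 3·row1 → [0,0,2,3]
  row3 -= -4·row1 → [0,0,4,4]
  row3 -= 2·row2 → [0,0,0,-2]

L=[[1,0,0,0],[5,1,0,0],[4,3,1,0],[4,-4,2,1]] U=[[-5,2,2,-4],[0,5,4,5],[0,0,2,3],[0,0,0,-2]]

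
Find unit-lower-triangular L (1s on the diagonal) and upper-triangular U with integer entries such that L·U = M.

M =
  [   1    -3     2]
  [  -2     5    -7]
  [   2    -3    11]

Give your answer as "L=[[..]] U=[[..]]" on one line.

  R1 -= -2·R0 → [0,-1,-3]
  R2 -= 2·R0 → [0,3,7]
  R2 -= -3·R1 → [0,0,-2]

L=[[1,0,0],[-2,1,0],[2,-3,1]] U=[[1,-3,2],[0,-1,-3],[0,0,-2]]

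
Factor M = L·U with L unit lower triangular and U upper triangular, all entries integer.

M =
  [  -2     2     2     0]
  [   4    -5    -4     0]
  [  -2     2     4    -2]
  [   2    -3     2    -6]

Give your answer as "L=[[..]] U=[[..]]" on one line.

  r1 -= -2·r0 → [0,-1,0,0]
  r2 -= 1·r0 → [0,0,2,-2]
  r3 -= -1·r0 → [0,-1,4,-6]
  r2 -= 0·r1 → [0,0,2,-2]
  r3 -= 1·r1 → [0,0,4,-6]
  r3 -= 2·r2 → [0,0,0,-2]

L=[[1,0,0,0],[-2,1,0,0],[1,0,1,0],[-1,1,2,1]] U=[[-2,2,2,0],[0,-1,0,0],[0,0,2,-2],[0,0,0,-2]]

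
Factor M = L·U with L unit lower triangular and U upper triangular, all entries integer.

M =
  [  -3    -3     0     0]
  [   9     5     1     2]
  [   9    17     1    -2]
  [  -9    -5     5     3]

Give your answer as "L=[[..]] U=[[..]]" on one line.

  R1 -= -3·R0 → [0,-4,1,2]
  R2 -= -3·R0 → [0,8,1,-2]
  R3 -= 3·R0 → [0,4,5,3]
  R2 -= -2·R1 → [0,0,3,2]
  R3 -= -1·R1 → [0,0,6,5]
  R3 -= 2·R2 → [0,0,0,1]

L=[[1,0,0,0],[-3,1,0,0],[-3,-2,1,0],[3,-1,2,1]] U=[[-3,-3,0,0],[0,-4,1,2],[0,0,3,2],[0,0,0,1]]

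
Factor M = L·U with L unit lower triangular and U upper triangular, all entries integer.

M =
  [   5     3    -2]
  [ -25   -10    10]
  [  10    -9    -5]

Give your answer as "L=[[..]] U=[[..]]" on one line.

L=[[1,0,0],[-5,1,0],[2,-3,1]] U=[[5,3,-2],[0,5,0],[0,0,-1]]

  r1 -= -5·r0 → [0,5,0]
  r2 -= 2·r0 → [0,-15,-1]
  r2 -= -3·r1 → [0,0,-1]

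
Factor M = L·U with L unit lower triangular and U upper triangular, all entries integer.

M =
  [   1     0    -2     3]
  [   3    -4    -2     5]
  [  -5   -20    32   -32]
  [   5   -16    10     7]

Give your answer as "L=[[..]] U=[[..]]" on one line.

  r1 -= 3·r0 → [0,-4,4,-4]
  r2 -= -5·r0 → [0,-20,22,-17]
  r3 -= 5·r0 → [0,-16,20,-8]
  r2 -= 5·r1 → [0,0,2,3]
  r3 -= 4·r1 → [0,0,4,8]
  r3 -= 2·r2 → [0,0,0,2]

L=[[1,0,0,0],[3,1,0,0],[-5,5,1,0],[5,4,2,1]] U=[[1,0,-2,3],[0,-4,4,-4],[0,0,2,3],[0,0,0,2]]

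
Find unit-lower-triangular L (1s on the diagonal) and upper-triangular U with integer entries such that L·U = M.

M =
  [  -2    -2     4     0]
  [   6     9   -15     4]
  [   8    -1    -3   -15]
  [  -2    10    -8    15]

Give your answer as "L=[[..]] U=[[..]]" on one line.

  r1 -= -3·r0 → [0,3,-3,4]
  r2 -= -4·r0 → [0,-9,13,-15]
  r3 -= 1·r0 → [0,12,-12,15]
  r2 -= -3·r1 → [0,0,4,-3]
  r3 -= 4·r1 → [0,0,0,-1]
  r3 -= 0·r2 → [0,0,0,-1]

L=[[1,0,0,0],[-3,1,0,0],[-4,-3,1,0],[1,4,0,1]] U=[[-2,-2,4,0],[0,3,-3,4],[0,0,4,-3],[0,0,0,-1]]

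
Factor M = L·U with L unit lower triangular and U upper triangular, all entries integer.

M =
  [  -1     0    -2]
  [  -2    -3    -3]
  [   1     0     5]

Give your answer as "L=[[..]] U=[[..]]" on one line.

L=[[1,0,0],[2,1,0],[-1,0,1]] U=[[-1,0,-2],[0,-3,1],[0,0,3]]

  r1 -= 2·r0 → [0,-3,1]
  r2 -= -1·r0 → [0,0,3]
  r2 -= 0·r1 → [0,0,3]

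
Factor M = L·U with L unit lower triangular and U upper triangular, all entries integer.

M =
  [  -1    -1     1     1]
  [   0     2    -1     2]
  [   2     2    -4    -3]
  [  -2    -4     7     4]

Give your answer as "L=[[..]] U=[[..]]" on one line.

L=[[1,0,0,0],[0,1,0,0],[-2,0,1,0],[2,-1,-2,1]] U=[[-1,-1,1,1],[0,2,-1,2],[0,0,-2,-1],[0,0,0,2]]

  r1 -= 0·r0 → [0,2,-1,2]
  r2 -= -2·r0 → [0,0,-2,-1]
  r3 -= 2·r0 → [0,-2,5,2]
  r2 -= 0·r1 → [0,0,-2,-1]
  r3 -= -1·r1 → [0,0,4,4]
  r3 -= -2·r2 → [0,0,0,2]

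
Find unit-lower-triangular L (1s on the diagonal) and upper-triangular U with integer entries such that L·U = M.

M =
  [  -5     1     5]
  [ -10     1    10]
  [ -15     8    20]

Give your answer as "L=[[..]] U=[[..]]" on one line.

L=[[1,0,0],[2,1,0],[3,-5,1]] U=[[-5,1,5],[0,-1,0],[0,0,5]]

  R1 -= 2·R0 → [0,-1,0]
  R2 -= 3·R0 → [0,5,5]
  R2 -= -5·R1 → [0,0,5]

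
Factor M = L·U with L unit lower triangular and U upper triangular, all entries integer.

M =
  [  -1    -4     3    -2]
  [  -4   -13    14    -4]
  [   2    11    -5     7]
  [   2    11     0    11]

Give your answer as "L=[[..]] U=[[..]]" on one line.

  R1 -= 4·R0 → [0,3,2,4]
  R2 -= -2·R0 → [0,3,1,3]
  R3 -= -2·R0 → [0,3,6,7]
  R2 -= 1·R1 → [0,0,-1,-1]
  R3 -= 1·R1 → [0,0,4,3]
  R3 -= -4·R2 → [0,0,0,-1]

L=[[1,0,0,0],[4,1,0,0],[-2,1,1,0],[-2,1,-4,1]] U=[[-1,-4,3,-2],[0,3,2,4],[0,0,-1,-1],[0,0,0,-1]]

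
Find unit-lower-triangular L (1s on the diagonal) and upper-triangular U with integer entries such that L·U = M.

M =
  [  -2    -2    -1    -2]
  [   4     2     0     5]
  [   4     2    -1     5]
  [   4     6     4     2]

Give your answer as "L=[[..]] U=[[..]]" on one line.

  r1 -= -2·r0 → [0,-2,-2,1]
  r2 -= -2·r0 → [0,-2,-3,1]
  r3 -= -2·r0 → [0,2,2,-2]
  r2 -= 1·r1 → [0,0,-1,0]
  r3 -= -1·r1 → [0,0,0,-1]
  r3 -= 0·r2 → [0,0,0,-1]

L=[[1,0,0,0],[-2,1,0,0],[-2,1,1,0],[-2,-1,0,1]] U=[[-2,-2,-1,-2],[0,-2,-2,1],[0,0,-1,0],[0,0,0,-1]]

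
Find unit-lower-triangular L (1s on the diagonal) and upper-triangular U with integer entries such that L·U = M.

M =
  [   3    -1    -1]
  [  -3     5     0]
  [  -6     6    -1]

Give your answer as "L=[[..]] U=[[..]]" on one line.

  R1 -= -1·R0 → [0,4,-1]
  R2 -= -2·R0 → [0,4,-3]
  R2 -= 1·R1 → [0,0,-2]

L=[[1,0,0],[-1,1,0],[-2,1,1]] U=[[3,-1,-1],[0,4,-1],[0,0,-2]]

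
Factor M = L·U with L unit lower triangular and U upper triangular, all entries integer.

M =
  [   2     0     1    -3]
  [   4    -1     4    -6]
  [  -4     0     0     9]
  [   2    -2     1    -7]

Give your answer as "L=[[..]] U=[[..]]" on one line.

L=[[1,0,0,0],[2,1,0,0],[-2,0,1,0],[1,2,-2,1]] U=[[2,0,1,-3],[0,-1,2,0],[0,0,2,3],[0,0,0,2]]

  R1 -= 2·R0 → [0,-1,2,0]
  R2 -= -2·R0 → [0,0,2,3]
  R3 -= 1·R0 → [0,-2,0,-4]
  R2 -= 0·R1 → [0,0,2,3]
  R3 -= 2·R1 → [0,0,-4,-4]
  R3 -= -2·R2 → [0,0,0,2]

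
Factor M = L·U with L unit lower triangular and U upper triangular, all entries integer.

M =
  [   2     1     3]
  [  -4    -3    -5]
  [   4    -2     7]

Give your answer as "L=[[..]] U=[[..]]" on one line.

L=[[1,0,0],[-2,1,0],[2,4,1]] U=[[2,1,3],[0,-1,1],[0,0,-3]]

  r1 -= -2·r0 → [0,-1,1]
  r2 -= 2·r0 → [0,-4,1]
  r2 -= 4·r1 → [0,0,-3]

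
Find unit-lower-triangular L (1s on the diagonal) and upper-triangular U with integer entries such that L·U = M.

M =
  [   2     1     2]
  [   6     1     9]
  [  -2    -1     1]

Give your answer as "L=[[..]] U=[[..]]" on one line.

  R1 -= 3·R0 → [0,-2,3]
  R2 -= -1·R0 → [0,0,3]
  R2 -= 0·R1 → [0,0,3]

L=[[1,0,0],[3,1,0],[-1,0,1]] U=[[2,1,2],[0,-2,3],[0,0,3]]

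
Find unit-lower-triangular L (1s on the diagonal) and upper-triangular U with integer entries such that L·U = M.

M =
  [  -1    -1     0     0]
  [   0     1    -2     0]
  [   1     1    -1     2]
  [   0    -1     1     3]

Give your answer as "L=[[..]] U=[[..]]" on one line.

L=[[1,0,0,0],[0,1,0,0],[-1,0,1,0],[0,-1,1,1]] U=[[-1,-1,0,0],[0,1,-2,0],[0,0,-1,2],[0,0,0,1]]

  R1 -= 0·R0 → [0,1,-2,0]
  R2 -= -1·R0 → [0,0,-1,2]
  R3 -= 0·R0 → [0,-1,1,3]
  R2 -= 0·R1 → [0,0,-1,2]
  R3 -= -1·R1 → [0,0,-1,3]
  R3 -= 1·R2 → [0,0,0,1]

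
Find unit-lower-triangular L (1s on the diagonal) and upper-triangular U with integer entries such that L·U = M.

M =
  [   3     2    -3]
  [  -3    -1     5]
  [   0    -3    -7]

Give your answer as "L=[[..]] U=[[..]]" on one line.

L=[[1,0,0],[-1,1,0],[0,-3,1]] U=[[3,2,-3],[0,1,2],[0,0,-1]]

  R1 -= -1·R0 → [0,1,2]
  R2 -= 0·R0 → [0,-3,-7]
  R2 -= -3·R1 → [0,0,-1]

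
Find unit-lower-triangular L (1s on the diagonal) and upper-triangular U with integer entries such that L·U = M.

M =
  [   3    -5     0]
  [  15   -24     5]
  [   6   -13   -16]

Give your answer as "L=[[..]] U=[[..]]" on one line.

  R1 -= 5·R0 → [0,1,5]
  R2 -= 2·R0 → [0,-3,-16]
  R2 -= -3·R1 → [0,0,-1]

L=[[1,0,0],[5,1,0],[2,-3,1]] U=[[3,-5,0],[0,1,5],[0,0,-1]]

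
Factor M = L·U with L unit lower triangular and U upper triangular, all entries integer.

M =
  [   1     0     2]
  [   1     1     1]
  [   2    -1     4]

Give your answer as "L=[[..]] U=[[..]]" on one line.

  r1 -= 1·r0 → [0,1,-1]
  r2 -= 2·r0 → [0,-1,0]
  r2 -= -1·r1 → [0,0,-1]

L=[[1,0,0],[1,1,0],[2,-1,1]] U=[[1,0,2],[0,1,-1],[0,0,-1]]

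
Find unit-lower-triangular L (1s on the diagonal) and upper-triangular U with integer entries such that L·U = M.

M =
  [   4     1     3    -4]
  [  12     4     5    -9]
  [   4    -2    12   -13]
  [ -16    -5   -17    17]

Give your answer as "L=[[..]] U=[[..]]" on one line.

  r1 -= 3·r0 → [0,1,-4,3]
  r2 -= 1·r0 → [0,-3,9,-9]
  r3 -= -4·r0 → [0,-1,-5,1]
  r2 -= -3·r1 → [0,0,-3,0]
  r3 -= -1·r1 → [0,0,-9,4]
  r3 -= 3·r2 → [0,0,0,4]

L=[[1,0,0,0],[3,1,0,0],[1,-3,1,0],[-4,-1,3,1]] U=[[4,1,3,-4],[0,1,-4,3],[0,0,-3,0],[0,0,0,4]]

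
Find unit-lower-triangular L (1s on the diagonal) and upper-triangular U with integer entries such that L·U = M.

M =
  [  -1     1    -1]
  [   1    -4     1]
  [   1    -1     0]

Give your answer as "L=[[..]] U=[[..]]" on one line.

  row1 -= -1·row0 → [0,-3,0]
  row2 -= -1·row0 → [0,0,-1]
  row2 -= 0·row1 → [0,0,-1]

L=[[1,0,0],[-1,1,0],[-1,0,1]] U=[[-1,1,-1],[0,-3,0],[0,0,-1]]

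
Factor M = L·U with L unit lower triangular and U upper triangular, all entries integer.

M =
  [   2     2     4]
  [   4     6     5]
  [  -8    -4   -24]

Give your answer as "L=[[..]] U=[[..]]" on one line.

L=[[1,0,0],[2,1,0],[-4,2,1]] U=[[2,2,4],[0,2,-3],[0,0,-2]]

  r1 -= 2·r0 → [0,2,-3]
  r2 -= -4·r0 → [0,4,-8]
  r2 -= 2·r1 → [0,0,-2]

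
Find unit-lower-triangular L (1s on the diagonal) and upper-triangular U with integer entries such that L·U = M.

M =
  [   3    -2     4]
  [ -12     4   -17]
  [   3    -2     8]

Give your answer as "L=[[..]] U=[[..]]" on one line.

  r1 -= -4·r0 → [0,-4,-1]
  r2 -= 1·r0 → [0,0,4]
  r2 -= 0·r1 → [0,0,4]

L=[[1,0,0],[-4,1,0],[1,0,1]] U=[[3,-2,4],[0,-4,-1],[0,0,4]]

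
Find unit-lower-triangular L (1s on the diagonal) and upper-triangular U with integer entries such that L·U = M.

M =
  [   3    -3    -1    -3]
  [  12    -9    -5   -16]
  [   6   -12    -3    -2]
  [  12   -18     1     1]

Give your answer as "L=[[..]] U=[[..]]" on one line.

  R1 -= 4·R0 → [0,3,-1,-4]
  R2 -= 2·R0 → [0,-6,-1,4]
  R3 -= 4·R0 → [0,-6,5,13]
  R2 -= -2·R1 → [0,0,-3,-4]
  R3 -= -2·R1 → [0,0,3,5]
  R3 -= -1·R2 → [0,0,0,1]

L=[[1,0,0,0],[4,1,0,0],[2,-2,1,0],[4,-2,-1,1]] U=[[3,-3,-1,-3],[0,3,-1,-4],[0,0,-3,-4],[0,0,0,1]]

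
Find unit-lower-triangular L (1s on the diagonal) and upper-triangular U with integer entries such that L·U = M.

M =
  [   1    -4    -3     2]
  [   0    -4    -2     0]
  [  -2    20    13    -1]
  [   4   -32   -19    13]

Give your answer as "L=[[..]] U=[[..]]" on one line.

  r1 -= 0·r0 → [0,-4,-2,0]
  r2 -= -2·r0 → [0,12,7,3]
  r3 -= 4·r0 → [0,-16,-7,5]
  r2 -= -3·r1 → [0,0,1,3]
  r3 -= 4·r1 → [0,0,1,5]
  r3 -= 1·r2 → [0,0,0,2]

L=[[1,0,0,0],[0,1,0,0],[-2,-3,1,0],[4,4,1,1]] U=[[1,-4,-3,2],[0,-4,-2,0],[0,0,1,3],[0,0,0,2]]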